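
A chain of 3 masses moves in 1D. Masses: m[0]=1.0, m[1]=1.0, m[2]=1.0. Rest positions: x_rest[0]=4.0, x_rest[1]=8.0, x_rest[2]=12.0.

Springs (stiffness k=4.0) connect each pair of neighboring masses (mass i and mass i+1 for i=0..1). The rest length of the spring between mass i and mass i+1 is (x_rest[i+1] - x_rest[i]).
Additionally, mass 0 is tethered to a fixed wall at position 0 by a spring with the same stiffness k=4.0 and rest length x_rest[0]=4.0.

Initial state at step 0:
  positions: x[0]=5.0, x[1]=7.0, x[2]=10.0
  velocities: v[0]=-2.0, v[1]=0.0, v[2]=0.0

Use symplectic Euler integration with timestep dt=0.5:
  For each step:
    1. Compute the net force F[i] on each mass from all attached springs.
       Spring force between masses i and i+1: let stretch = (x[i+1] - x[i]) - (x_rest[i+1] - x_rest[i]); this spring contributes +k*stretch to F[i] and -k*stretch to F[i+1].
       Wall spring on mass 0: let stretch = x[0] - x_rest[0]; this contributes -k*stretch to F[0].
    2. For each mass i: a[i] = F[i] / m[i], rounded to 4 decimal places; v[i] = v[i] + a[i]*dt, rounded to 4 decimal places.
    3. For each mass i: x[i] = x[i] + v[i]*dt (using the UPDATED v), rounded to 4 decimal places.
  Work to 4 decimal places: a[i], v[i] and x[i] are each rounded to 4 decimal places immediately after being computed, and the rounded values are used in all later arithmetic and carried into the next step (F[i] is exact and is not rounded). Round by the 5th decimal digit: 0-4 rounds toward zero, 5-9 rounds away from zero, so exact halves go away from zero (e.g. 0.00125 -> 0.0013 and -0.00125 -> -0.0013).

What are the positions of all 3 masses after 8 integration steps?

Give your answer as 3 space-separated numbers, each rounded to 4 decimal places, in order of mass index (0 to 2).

Step 0: x=[5.0000 7.0000 10.0000] v=[-2.0000 0.0000 0.0000]
Step 1: x=[1.0000 8.0000 11.0000] v=[-8.0000 2.0000 2.0000]
Step 2: x=[3.0000 5.0000 13.0000] v=[4.0000 -6.0000 4.0000]
Step 3: x=[4.0000 8.0000 11.0000] v=[2.0000 6.0000 -4.0000]
Step 4: x=[5.0000 10.0000 10.0000] v=[2.0000 4.0000 -2.0000]
Step 5: x=[6.0000 7.0000 13.0000] v=[2.0000 -6.0000 6.0000]
Step 6: x=[2.0000 9.0000 14.0000] v=[-8.0000 4.0000 2.0000]
Step 7: x=[3.0000 9.0000 14.0000] v=[2.0000 0.0000 0.0000]
Step 8: x=[7.0000 8.0000 13.0000] v=[8.0000 -2.0000 -2.0000]

Answer: 7.0000 8.0000 13.0000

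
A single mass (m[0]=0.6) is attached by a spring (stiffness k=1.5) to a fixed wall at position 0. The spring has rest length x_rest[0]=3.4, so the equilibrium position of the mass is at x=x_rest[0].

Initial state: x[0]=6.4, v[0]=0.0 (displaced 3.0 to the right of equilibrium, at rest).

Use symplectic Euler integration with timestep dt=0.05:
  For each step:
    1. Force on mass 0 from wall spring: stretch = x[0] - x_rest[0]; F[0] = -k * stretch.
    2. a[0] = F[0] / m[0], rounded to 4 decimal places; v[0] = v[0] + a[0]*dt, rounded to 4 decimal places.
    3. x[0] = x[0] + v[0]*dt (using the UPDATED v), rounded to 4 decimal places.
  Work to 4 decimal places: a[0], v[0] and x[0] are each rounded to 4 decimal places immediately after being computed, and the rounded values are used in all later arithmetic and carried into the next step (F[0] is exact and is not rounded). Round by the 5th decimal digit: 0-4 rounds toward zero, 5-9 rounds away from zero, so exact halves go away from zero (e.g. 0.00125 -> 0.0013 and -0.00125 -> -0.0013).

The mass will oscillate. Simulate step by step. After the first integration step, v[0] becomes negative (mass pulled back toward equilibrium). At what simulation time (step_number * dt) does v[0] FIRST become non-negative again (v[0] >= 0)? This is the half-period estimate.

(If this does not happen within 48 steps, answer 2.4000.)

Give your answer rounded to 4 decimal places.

Step 0: x=[6.4000] v=[0.0000]
Step 1: x=[6.3813] v=[-0.3750]
Step 2: x=[6.3439] v=[-0.7477]
Step 3: x=[6.2881] v=[-1.1157]
Step 4: x=[6.2143] v=[-1.4767]
Step 5: x=[6.1229] v=[-1.8285]
Step 6: x=[6.0145] v=[-2.1689]
Step 7: x=[5.8897] v=[-2.4957]
Step 8: x=[5.7494] v=[-2.8069]
Step 9: x=[5.5944] v=[-3.1006]
Step 10: x=[5.4257] v=[-3.3749]
Step 11: x=[5.2443] v=[-3.6281]
Step 12: x=[5.0514] v=[-3.8586]
Step 13: x=[4.8482] v=[-4.0650]
Step 14: x=[4.6359] v=[-4.2460]
Step 15: x=[4.4159] v=[-4.4005]
Step 16: x=[4.1895] v=[-4.5275]
Step 17: x=[3.9582] v=[-4.6262]
Step 18: x=[3.7234] v=[-4.6960]
Step 19: x=[3.4866] v=[-4.7364]
Step 20: x=[3.2492] v=[-4.7472]
Step 21: x=[3.0128] v=[-4.7284]
Step 22: x=[2.7788] v=[-4.6800]
Step 23: x=[2.5487] v=[-4.6024]
Step 24: x=[2.3239] v=[-4.4960]
Step 25: x=[2.1058] v=[-4.3615]
Step 26: x=[1.8958] v=[-4.1997]
Step 27: x=[1.6952] v=[-4.0117]
Step 28: x=[1.5053] v=[-3.7986]
Step 29: x=[1.3272] v=[-3.5618]
Step 30: x=[1.1621] v=[-3.3027]
Step 31: x=[1.0110] v=[-3.0230]
Step 32: x=[0.8748] v=[-2.7244]
Step 33: x=[0.7544] v=[-2.4088]
Step 34: x=[0.6505] v=[-2.0781]
Step 35: x=[0.5638] v=[-1.7344]
Step 36: x=[0.4948] v=[-1.3799]
Step 37: x=[0.4440] v=[-1.0168]
Step 38: x=[0.4116] v=[-0.6473]
Step 39: x=[0.3979] v=[-0.2738]
Step 40: x=[0.4030] v=[0.1015]
First v>=0 after going negative at step 40, time=2.0000

Answer: 2.0000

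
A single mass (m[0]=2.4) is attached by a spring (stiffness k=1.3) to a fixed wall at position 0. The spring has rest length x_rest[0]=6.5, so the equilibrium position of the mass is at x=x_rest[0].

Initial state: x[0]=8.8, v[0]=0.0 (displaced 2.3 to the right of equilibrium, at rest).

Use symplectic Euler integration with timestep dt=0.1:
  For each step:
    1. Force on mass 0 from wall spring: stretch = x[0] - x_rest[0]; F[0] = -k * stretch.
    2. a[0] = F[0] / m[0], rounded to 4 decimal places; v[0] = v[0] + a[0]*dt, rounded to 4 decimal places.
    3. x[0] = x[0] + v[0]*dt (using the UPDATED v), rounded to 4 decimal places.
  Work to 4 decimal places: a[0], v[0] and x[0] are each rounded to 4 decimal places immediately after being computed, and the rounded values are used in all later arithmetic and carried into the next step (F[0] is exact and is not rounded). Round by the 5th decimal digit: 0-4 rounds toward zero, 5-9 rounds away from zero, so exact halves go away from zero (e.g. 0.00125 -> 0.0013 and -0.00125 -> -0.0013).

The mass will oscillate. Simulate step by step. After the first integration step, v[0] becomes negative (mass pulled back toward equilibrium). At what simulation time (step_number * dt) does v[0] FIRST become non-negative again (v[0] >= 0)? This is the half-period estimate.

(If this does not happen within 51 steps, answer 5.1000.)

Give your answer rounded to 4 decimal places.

Step 0: x=[8.8000] v=[0.0000]
Step 1: x=[8.7875] v=[-0.1246]
Step 2: x=[8.7627] v=[-0.2485]
Step 3: x=[8.7256] v=[-0.3711]
Step 4: x=[8.6764] v=[-0.4917]
Step 5: x=[8.6154] v=[-0.6096]
Step 6: x=[8.5430] v=[-0.7242]
Step 7: x=[8.4595] v=[-0.8349]
Step 8: x=[8.3654] v=[-0.9410]
Step 9: x=[8.2612] v=[-1.0420]
Step 10: x=[8.1475] v=[-1.1374]
Step 11: x=[8.0248] v=[-1.2266]
Step 12: x=[7.8939] v=[-1.3092]
Step 13: x=[7.7554] v=[-1.3847]
Step 14: x=[7.6101] v=[-1.4527]
Step 15: x=[7.4588] v=[-1.5128]
Step 16: x=[7.3023] v=[-1.5647]
Step 17: x=[7.1415] v=[-1.6082]
Step 18: x=[6.9772] v=[-1.6430]
Step 19: x=[6.8103] v=[-1.6689]
Step 20: x=[6.6417] v=[-1.6857]
Step 21: x=[6.4724] v=[-1.6934]
Step 22: x=[6.3032] v=[-1.6919]
Step 23: x=[6.1351] v=[-1.6812]
Step 24: x=[5.9690] v=[-1.6614]
Step 25: x=[5.8057] v=[-1.6326]
Step 26: x=[5.6462] v=[-1.5950]
Step 27: x=[5.4913] v=[-1.5488]
Step 28: x=[5.3419] v=[-1.4942]
Step 29: x=[5.1988] v=[-1.4315]
Step 30: x=[5.0627] v=[-1.3610]
Step 31: x=[4.9344] v=[-1.2832]
Step 32: x=[4.8146] v=[-1.1984]
Step 33: x=[4.7039] v=[-1.1071]
Step 34: x=[4.6029] v=[-1.0098]
Step 35: x=[4.5122] v=[-0.9070]
Step 36: x=[4.4323] v=[-0.7993]
Step 37: x=[4.3636] v=[-0.6873]
Step 38: x=[4.3064] v=[-0.5716]
Step 39: x=[4.2611] v=[-0.4528]
Step 40: x=[4.2280] v=[-0.3315]
Step 41: x=[4.2072] v=[-0.2084]
Step 42: x=[4.1988] v=[-0.0842]
Step 43: x=[4.2029] v=[0.0405]
First v>=0 after going negative at step 43, time=4.3000

Answer: 4.3000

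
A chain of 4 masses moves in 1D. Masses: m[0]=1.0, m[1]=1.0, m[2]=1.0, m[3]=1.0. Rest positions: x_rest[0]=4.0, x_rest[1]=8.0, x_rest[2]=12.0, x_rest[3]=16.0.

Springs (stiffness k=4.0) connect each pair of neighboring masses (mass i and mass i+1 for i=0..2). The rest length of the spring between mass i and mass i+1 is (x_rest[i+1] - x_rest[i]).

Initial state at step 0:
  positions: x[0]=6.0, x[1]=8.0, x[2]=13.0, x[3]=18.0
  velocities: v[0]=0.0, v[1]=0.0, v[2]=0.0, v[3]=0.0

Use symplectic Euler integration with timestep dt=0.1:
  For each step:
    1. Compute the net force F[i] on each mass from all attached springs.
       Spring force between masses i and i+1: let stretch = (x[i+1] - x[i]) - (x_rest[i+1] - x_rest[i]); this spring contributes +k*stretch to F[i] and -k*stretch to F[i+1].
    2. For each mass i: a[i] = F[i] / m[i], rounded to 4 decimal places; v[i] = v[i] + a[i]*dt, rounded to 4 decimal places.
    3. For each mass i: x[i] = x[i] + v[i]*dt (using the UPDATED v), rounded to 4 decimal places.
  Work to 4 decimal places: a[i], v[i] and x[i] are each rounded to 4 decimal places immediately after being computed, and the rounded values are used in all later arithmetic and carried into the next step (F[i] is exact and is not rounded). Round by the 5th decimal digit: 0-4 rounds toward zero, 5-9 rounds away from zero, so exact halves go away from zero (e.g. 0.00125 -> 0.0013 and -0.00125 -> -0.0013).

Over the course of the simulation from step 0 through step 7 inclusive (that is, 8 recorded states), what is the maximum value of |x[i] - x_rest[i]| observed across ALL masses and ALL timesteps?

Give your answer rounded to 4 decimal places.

Answer: 2.0283

Derivation:
Step 0: x=[6.0000 8.0000 13.0000 18.0000] v=[0.0000 0.0000 0.0000 0.0000]
Step 1: x=[5.9200 8.1200 13.0000 17.9600] v=[-0.8000 1.2000 0.0000 -0.4000]
Step 2: x=[5.7680 8.3472 13.0032 17.8816] v=[-1.5200 2.2720 0.0320 -0.7840]
Step 3: x=[5.5592 8.6575 13.0153 17.7681] v=[-2.0883 3.1027 0.1210 -1.1354]
Step 4: x=[5.3143 9.0182 13.0432 17.6245] v=[-2.4490 3.6065 0.2790 -1.4365]
Step 5: x=[5.0576 9.3917 13.0934 17.4576] v=[-2.5674 3.7349 0.5015 -1.6690]
Step 6: x=[4.8142 9.7399 13.1701 17.2761] v=[-2.4338 3.4819 0.7665 -1.8147]
Step 7: x=[4.6079 10.0283 13.2738 17.0904] v=[-2.0635 2.8837 1.0368 -1.8571]
Max displacement = 2.0283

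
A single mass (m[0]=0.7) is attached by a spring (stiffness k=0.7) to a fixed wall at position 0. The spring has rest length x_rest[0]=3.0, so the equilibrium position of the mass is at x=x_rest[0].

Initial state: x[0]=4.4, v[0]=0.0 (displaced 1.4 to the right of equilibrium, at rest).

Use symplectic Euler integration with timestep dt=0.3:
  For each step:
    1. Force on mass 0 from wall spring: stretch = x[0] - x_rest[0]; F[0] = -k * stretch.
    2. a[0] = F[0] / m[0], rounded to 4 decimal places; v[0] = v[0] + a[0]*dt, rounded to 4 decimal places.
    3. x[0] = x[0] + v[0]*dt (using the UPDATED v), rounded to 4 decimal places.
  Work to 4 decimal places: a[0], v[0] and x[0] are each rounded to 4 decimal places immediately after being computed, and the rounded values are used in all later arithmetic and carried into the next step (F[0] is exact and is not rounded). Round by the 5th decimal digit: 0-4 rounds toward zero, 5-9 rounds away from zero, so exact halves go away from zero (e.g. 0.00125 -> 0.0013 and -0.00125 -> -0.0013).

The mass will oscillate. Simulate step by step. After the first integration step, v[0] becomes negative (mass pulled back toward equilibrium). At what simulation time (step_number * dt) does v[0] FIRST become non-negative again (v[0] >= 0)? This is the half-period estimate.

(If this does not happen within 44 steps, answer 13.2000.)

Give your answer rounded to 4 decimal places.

Answer: 3.3000

Derivation:
Step 0: x=[4.4000] v=[0.0000]
Step 1: x=[4.2740] v=[-0.4200]
Step 2: x=[4.0333] v=[-0.8022]
Step 3: x=[3.6996] v=[-1.1122]
Step 4: x=[3.3030] v=[-1.3221]
Step 5: x=[2.8791] v=[-1.4130]
Step 6: x=[2.4661] v=[-1.3767]
Step 7: x=[2.1012] v=[-1.2165]
Step 8: x=[1.8171] v=[-0.9469]
Step 9: x=[1.6395] v=[-0.5920]
Step 10: x=[1.5843] v=[-0.1839]
Step 11: x=[1.6565] v=[0.2408]
First v>=0 after going negative at step 11, time=3.3000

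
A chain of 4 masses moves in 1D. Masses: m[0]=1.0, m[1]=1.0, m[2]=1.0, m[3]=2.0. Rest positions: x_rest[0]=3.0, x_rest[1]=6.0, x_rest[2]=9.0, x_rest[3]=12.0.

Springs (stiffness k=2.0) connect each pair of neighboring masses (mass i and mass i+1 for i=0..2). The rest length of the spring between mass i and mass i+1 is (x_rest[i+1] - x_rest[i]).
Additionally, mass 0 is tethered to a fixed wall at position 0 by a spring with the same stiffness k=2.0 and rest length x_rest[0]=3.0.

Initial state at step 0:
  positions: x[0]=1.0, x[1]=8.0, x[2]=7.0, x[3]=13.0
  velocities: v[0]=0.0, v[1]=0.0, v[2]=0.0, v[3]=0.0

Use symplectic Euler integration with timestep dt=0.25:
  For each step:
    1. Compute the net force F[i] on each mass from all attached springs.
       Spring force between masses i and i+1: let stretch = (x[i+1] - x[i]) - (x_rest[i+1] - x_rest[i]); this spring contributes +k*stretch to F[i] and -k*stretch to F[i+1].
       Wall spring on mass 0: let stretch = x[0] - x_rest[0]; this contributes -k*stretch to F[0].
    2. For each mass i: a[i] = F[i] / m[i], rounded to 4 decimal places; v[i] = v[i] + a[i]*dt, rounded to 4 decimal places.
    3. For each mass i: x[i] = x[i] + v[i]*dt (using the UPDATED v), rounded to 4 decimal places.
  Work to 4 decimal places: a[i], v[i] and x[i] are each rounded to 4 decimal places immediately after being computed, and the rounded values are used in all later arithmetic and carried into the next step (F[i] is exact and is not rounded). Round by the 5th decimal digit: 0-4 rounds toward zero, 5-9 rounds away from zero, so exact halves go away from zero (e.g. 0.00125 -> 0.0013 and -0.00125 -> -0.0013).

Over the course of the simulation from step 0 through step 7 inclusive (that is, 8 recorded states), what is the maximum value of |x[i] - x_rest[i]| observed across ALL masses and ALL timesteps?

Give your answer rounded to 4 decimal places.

Answer: 2.5048

Derivation:
Step 0: x=[1.0000 8.0000 7.0000 13.0000] v=[0.0000 0.0000 0.0000 0.0000]
Step 1: x=[1.7500 7.0000 7.8750 12.8125] v=[3.0000 -4.0000 3.5000 -0.7500]
Step 2: x=[2.9375 5.4531 9.2578 12.5039] v=[4.7500 -6.1875 5.5313 -1.2344]
Step 3: x=[4.0723 4.0674 10.5708 12.1799] v=[4.5391 -5.5430 5.2520 -1.2959]
Step 4: x=[4.6974 3.4952 11.2720 11.9429] v=[2.5005 -2.2889 2.8049 -0.9482]
Step 5: x=[4.5851 4.0454 11.0850 11.8514] v=[-0.4493 2.2006 -0.7481 -0.3659]
Step 6: x=[3.8322 5.5430 10.1138 11.8995] v=[-3.0117 5.9903 -3.8847 0.1925]
Step 7: x=[2.8141 7.3981 8.7945 12.0235] v=[-4.0724 7.4203 -5.2773 0.4961]
Max displacement = 2.5048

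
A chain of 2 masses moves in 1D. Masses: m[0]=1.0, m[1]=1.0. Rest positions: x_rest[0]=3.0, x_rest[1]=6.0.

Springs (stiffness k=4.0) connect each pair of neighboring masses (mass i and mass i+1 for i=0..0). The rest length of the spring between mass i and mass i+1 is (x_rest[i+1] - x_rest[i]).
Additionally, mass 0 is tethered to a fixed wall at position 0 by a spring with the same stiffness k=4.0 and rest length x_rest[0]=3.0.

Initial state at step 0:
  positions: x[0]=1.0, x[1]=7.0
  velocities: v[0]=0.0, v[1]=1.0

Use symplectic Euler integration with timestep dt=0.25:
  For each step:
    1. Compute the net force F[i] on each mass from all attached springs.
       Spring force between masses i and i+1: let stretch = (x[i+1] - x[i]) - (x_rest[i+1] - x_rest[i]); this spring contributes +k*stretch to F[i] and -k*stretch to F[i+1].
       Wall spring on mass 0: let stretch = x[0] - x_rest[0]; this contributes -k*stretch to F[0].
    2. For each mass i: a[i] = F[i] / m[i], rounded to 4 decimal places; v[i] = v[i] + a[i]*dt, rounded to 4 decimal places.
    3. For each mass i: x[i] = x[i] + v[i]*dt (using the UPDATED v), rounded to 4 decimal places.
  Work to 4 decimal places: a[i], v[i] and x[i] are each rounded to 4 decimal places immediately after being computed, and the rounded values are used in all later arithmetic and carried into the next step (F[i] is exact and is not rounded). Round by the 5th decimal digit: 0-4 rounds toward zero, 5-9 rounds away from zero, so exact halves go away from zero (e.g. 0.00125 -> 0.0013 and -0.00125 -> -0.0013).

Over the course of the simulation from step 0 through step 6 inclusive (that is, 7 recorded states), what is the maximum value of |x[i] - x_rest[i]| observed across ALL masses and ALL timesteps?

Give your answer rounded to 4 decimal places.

Answer: 2.1719

Derivation:
Step 0: x=[1.0000 7.0000] v=[0.0000 1.0000]
Step 1: x=[2.2500 6.5000] v=[5.0000 -2.0000]
Step 2: x=[4.0000 5.6875] v=[7.0000 -3.2500]
Step 3: x=[5.1719 5.2031] v=[4.6875 -1.9375]
Step 4: x=[5.0586 5.4609] v=[-0.4532 1.0313]
Step 5: x=[3.7812 6.3682] v=[-5.1095 3.6290]
Step 6: x=[2.2053 7.3787] v=[-6.3037 4.0420]
Max displacement = 2.1719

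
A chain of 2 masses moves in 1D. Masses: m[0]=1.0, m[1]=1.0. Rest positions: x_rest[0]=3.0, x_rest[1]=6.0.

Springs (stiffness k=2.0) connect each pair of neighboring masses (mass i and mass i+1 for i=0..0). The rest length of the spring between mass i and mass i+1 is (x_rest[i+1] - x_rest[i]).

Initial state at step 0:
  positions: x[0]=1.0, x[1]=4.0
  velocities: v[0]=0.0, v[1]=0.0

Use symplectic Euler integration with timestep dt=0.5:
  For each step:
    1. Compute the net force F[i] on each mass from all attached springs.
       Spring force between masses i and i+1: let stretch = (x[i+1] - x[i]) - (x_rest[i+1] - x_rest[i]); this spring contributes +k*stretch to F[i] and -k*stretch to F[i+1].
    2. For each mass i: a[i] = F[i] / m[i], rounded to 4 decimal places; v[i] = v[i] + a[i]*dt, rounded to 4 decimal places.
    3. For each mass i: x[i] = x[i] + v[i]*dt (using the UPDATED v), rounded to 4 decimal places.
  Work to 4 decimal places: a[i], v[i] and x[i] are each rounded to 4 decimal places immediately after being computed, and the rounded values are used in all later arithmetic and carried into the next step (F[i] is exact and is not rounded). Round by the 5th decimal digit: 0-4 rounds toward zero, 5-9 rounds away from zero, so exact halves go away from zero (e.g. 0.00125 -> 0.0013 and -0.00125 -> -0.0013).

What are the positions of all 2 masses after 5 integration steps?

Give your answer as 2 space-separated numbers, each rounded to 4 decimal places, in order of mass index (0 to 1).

Step 0: x=[1.0000 4.0000] v=[0.0000 0.0000]
Step 1: x=[1.0000 4.0000] v=[0.0000 0.0000]
Step 2: x=[1.0000 4.0000] v=[0.0000 0.0000]
Step 3: x=[1.0000 4.0000] v=[0.0000 0.0000]
Step 4: x=[1.0000 4.0000] v=[0.0000 0.0000]
Step 5: x=[1.0000 4.0000] v=[0.0000 0.0000]

Answer: 1.0000 4.0000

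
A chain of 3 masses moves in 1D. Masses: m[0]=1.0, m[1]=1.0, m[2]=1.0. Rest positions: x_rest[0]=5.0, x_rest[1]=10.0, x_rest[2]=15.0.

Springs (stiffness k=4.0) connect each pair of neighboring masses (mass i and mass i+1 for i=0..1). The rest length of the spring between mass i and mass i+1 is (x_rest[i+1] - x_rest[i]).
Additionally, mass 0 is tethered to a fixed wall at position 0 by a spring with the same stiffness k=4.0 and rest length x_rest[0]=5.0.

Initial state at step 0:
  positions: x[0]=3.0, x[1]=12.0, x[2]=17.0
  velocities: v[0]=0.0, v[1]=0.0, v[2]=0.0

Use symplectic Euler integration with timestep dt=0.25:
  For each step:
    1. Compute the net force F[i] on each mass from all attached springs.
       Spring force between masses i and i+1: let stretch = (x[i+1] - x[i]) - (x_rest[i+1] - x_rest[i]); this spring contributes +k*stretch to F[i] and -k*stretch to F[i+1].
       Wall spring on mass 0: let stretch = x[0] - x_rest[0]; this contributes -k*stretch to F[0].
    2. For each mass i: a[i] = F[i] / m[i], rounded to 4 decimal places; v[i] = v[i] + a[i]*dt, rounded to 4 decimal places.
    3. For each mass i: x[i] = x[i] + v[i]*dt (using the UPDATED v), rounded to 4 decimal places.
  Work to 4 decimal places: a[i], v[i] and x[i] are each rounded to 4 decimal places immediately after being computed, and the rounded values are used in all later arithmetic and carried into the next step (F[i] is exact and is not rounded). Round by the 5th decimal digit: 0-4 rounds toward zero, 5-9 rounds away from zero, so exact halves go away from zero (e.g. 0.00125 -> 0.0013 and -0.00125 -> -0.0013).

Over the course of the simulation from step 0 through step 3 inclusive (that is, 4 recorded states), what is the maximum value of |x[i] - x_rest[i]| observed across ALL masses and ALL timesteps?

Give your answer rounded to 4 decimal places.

Step 0: x=[3.0000 12.0000 17.0000] v=[0.0000 0.0000 0.0000]
Step 1: x=[4.5000 11.0000 17.0000] v=[6.0000 -4.0000 0.0000]
Step 2: x=[6.5000 9.8750 16.7500] v=[8.0000 -4.5000 -1.0000]
Step 3: x=[7.7188 9.6250 16.0313] v=[4.8750 -1.0000 -2.8750]
Max displacement = 2.7188

Answer: 2.7188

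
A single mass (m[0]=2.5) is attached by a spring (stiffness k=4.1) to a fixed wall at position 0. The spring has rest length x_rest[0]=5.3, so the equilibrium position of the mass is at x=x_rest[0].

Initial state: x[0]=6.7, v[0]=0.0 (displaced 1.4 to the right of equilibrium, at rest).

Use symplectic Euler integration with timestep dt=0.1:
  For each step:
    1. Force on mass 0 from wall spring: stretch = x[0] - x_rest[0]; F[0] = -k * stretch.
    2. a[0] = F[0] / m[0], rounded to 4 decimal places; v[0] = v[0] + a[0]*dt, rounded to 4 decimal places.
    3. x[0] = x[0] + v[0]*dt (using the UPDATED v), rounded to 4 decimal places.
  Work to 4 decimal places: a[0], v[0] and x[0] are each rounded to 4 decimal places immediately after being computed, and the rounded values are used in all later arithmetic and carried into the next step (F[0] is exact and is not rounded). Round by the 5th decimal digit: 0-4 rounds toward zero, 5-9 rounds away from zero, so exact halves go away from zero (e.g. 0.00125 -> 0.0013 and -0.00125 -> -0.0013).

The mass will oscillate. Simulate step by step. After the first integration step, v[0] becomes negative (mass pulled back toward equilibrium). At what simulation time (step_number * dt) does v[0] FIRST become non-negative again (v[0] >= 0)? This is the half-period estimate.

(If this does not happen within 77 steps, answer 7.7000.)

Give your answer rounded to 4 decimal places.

Step 0: x=[6.7000] v=[0.0000]
Step 1: x=[6.6770] v=[-0.2296]
Step 2: x=[6.6315] v=[-0.4554]
Step 3: x=[6.5641] v=[-0.6738]
Step 4: x=[6.4760] v=[-0.8811]
Step 5: x=[6.3686] v=[-1.0740]
Step 6: x=[6.2437] v=[-1.2493]
Step 7: x=[6.1033] v=[-1.4041]
Step 8: x=[5.9497] v=[-1.5358]
Step 9: x=[5.7855] v=[-1.6424]
Step 10: x=[5.6133] v=[-1.7220]
Step 11: x=[5.4360] v=[-1.7734]
Step 12: x=[5.2564] v=[-1.7957]
Step 13: x=[5.0775] v=[-1.7886]
Step 14: x=[4.9023] v=[-1.7521]
Step 15: x=[4.7336] v=[-1.6869]
Step 16: x=[4.5742] v=[-1.5940]
Step 17: x=[4.4267] v=[-1.4750]
Step 18: x=[4.2935] v=[-1.3318]
Step 19: x=[4.1768] v=[-1.1667]
Step 20: x=[4.0786] v=[-0.9825]
Step 21: x=[4.0004] v=[-0.7822]
Step 22: x=[3.9435] v=[-0.5691]
Step 23: x=[3.9088] v=[-0.3466]
Step 24: x=[3.8970] v=[-0.1184]
Step 25: x=[3.9082] v=[0.1117]
First v>=0 after going negative at step 25, time=2.5000

Answer: 2.5000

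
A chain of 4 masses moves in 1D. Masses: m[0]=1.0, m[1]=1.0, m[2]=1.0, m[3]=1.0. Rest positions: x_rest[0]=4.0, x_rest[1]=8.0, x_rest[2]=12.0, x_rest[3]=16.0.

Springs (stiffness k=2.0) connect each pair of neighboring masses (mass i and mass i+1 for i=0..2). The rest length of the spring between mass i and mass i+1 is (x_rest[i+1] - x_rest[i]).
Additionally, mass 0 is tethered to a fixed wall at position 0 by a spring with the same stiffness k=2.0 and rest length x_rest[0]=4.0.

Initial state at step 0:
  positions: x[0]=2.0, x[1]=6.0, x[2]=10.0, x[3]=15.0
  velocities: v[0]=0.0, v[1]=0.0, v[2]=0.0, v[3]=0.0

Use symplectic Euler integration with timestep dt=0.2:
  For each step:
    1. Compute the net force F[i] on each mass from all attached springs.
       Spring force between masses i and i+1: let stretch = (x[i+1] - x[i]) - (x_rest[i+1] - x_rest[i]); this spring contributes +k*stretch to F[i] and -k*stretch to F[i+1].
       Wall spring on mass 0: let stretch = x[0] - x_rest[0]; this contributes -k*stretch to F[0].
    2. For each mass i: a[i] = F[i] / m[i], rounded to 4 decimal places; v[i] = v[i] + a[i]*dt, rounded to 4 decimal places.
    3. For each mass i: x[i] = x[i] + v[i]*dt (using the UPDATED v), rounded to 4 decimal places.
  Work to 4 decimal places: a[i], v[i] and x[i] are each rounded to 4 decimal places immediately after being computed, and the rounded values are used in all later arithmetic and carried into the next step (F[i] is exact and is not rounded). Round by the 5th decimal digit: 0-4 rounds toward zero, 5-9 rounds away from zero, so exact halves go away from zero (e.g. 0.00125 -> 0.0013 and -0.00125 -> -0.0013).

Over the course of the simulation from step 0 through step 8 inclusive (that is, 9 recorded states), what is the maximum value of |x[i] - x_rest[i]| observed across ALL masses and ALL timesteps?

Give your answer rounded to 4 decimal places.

Step 0: x=[2.0000 6.0000 10.0000 15.0000] v=[0.0000 0.0000 0.0000 0.0000]
Step 1: x=[2.1600 6.0000 10.0800 14.9200] v=[0.8000 0.0000 0.4000 -0.4000]
Step 2: x=[2.4544 6.0192 10.2208 14.7728] v=[1.4720 0.0960 0.7040 -0.7360]
Step 3: x=[2.8376 6.0893 10.3896 14.5814] v=[1.9162 0.3507 0.8442 -0.9568]
Step 4: x=[3.2540 6.2433 10.5498 14.3747] v=[2.0818 0.7701 0.8008 -1.0335]
Step 5: x=[3.6492 6.5027 10.6714 14.1820] v=[1.9759 1.2970 0.6082 -0.9635]
Step 6: x=[3.9807 6.8673 10.7404 14.0285] v=[1.6576 1.8231 0.3450 -0.7677]
Step 7: x=[4.2247 7.3108 10.7626 13.9319] v=[1.2200 2.2177 0.1110 -0.4829]
Step 8: x=[4.3776 7.7836 10.7622 13.9018] v=[0.7646 2.3640 -0.0020 -0.1506]
Max displacement = 2.0982

Answer: 2.0982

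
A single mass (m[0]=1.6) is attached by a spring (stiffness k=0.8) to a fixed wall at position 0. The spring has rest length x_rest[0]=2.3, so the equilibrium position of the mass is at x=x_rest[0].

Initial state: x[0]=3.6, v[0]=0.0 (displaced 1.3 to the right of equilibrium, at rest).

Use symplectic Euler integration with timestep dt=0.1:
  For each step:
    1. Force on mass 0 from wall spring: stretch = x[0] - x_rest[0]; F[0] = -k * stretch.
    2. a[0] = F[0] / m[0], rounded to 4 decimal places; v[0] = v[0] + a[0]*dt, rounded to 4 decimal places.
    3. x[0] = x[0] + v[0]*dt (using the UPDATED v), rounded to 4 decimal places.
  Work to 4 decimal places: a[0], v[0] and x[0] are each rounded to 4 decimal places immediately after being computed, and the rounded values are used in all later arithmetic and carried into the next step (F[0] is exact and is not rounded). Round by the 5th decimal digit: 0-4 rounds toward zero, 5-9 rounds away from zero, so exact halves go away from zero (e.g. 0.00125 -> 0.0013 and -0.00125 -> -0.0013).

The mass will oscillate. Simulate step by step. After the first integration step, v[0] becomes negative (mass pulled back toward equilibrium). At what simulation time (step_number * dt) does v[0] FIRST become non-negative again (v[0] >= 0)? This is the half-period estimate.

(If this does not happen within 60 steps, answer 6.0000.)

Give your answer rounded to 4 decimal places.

Step 0: x=[3.6000] v=[0.0000]
Step 1: x=[3.5935] v=[-0.0650]
Step 2: x=[3.5805] v=[-0.1297]
Step 3: x=[3.5611] v=[-0.1937]
Step 4: x=[3.5354] v=[-0.2568]
Step 5: x=[3.5035] v=[-0.3186]
Step 6: x=[3.4656] v=[-0.3788]
Step 7: x=[3.4219] v=[-0.4371]
Step 8: x=[3.3726] v=[-0.4932]
Step 9: x=[3.3179] v=[-0.5468]
Step 10: x=[3.2581] v=[-0.5977]
Step 11: x=[3.1935] v=[-0.6456]
Step 12: x=[3.1245] v=[-0.6903]
Step 13: x=[3.0514] v=[-0.7315]
Step 14: x=[2.9745] v=[-0.7691]
Step 15: x=[2.8942] v=[-0.8028]
Step 16: x=[2.8110] v=[-0.8325]
Step 17: x=[2.7252] v=[-0.8581]
Step 18: x=[2.6373] v=[-0.8794]
Step 19: x=[2.5477] v=[-0.8963]
Step 20: x=[2.4568] v=[-0.9087]
Step 21: x=[2.3652] v=[-0.9165]
Step 22: x=[2.2732] v=[-0.9198]
Step 23: x=[2.1814] v=[-0.9185]
Step 24: x=[2.0901] v=[-0.9126]
Step 25: x=[1.9999] v=[-0.9021]
Step 26: x=[1.9112] v=[-0.8871]
Step 27: x=[1.8244] v=[-0.8677]
Step 28: x=[1.7400] v=[-0.8439]
Step 29: x=[1.6584] v=[-0.8159]
Step 30: x=[1.5800] v=[-0.7838]
Step 31: x=[1.5052] v=[-0.7478]
Step 32: x=[1.4344] v=[-0.7081]
Step 33: x=[1.3679] v=[-0.6648]
Step 34: x=[1.3061] v=[-0.6182]
Step 35: x=[1.2493] v=[-0.5685]
Step 36: x=[1.1977] v=[-0.5160]
Step 37: x=[1.1516] v=[-0.4609]
Step 38: x=[1.1113] v=[-0.4035]
Step 39: x=[1.0769] v=[-0.3441]
Step 40: x=[1.0486] v=[-0.2829]
Step 41: x=[1.0266] v=[-0.2203]
Step 42: x=[1.0109] v=[-0.1566]
Step 43: x=[1.0017] v=[-0.0921]
Step 44: x=[0.9990] v=[-0.0272]
Step 45: x=[1.0028] v=[0.0379]
First v>=0 after going negative at step 45, time=4.5000

Answer: 4.5000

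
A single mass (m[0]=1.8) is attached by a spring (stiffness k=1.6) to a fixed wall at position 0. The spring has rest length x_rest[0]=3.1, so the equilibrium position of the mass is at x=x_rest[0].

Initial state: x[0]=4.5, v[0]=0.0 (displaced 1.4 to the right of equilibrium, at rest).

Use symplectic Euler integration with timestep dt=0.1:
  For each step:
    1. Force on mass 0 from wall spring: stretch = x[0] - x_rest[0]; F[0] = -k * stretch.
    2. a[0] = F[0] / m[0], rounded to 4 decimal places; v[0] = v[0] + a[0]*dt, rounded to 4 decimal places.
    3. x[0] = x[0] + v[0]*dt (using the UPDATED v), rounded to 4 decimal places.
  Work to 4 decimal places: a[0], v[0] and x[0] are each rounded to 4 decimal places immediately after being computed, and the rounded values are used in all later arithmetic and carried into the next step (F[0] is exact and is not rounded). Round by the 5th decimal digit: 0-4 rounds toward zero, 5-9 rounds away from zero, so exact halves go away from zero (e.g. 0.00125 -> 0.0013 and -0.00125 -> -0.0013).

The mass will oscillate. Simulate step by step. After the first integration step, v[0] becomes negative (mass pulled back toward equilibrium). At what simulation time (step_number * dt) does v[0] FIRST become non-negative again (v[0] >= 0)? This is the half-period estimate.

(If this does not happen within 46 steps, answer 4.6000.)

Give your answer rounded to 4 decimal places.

Step 0: x=[4.5000] v=[0.0000]
Step 1: x=[4.4876] v=[-0.1244]
Step 2: x=[4.4628] v=[-0.2477]
Step 3: x=[4.4259] v=[-0.3688]
Step 4: x=[4.3772] v=[-0.4867]
Step 5: x=[4.3172] v=[-0.6002]
Step 6: x=[4.2464] v=[-0.7084]
Step 7: x=[4.1654] v=[-0.8103]
Step 8: x=[4.0749] v=[-0.9050]
Step 9: x=[3.9757] v=[-0.9917]
Step 10: x=[3.8688] v=[-1.0695]
Step 11: x=[3.7550] v=[-1.1378]
Step 12: x=[3.6354] v=[-1.1960]
Step 13: x=[3.5110] v=[-1.2436]
Step 14: x=[3.3830] v=[-1.2801]
Step 15: x=[3.2525] v=[-1.3053]
Step 16: x=[3.1206] v=[-1.3189]
Step 17: x=[2.9885] v=[-1.3207]
Step 18: x=[2.8574] v=[-1.3108]
Step 19: x=[2.7285] v=[-1.2892]
Step 20: x=[2.6029] v=[-1.2562]
Step 21: x=[2.4817] v=[-1.2120]
Step 22: x=[2.3660] v=[-1.1570]
Step 23: x=[2.2568] v=[-1.0918]
Step 24: x=[2.1551] v=[-1.0169]
Step 25: x=[2.0618] v=[-0.9329]
Step 26: x=[1.9777] v=[-0.8406]
Step 27: x=[1.9036] v=[-0.7408]
Step 28: x=[1.8402] v=[-0.6345]
Step 29: x=[1.7880] v=[-0.5225]
Step 30: x=[1.7474] v=[-0.4059]
Step 31: x=[1.7188] v=[-0.2857]
Step 32: x=[1.7025] v=[-0.1629]
Step 33: x=[1.6986] v=[-0.0387]
Step 34: x=[1.7072] v=[0.0859]
First v>=0 after going negative at step 34, time=3.4000

Answer: 3.4000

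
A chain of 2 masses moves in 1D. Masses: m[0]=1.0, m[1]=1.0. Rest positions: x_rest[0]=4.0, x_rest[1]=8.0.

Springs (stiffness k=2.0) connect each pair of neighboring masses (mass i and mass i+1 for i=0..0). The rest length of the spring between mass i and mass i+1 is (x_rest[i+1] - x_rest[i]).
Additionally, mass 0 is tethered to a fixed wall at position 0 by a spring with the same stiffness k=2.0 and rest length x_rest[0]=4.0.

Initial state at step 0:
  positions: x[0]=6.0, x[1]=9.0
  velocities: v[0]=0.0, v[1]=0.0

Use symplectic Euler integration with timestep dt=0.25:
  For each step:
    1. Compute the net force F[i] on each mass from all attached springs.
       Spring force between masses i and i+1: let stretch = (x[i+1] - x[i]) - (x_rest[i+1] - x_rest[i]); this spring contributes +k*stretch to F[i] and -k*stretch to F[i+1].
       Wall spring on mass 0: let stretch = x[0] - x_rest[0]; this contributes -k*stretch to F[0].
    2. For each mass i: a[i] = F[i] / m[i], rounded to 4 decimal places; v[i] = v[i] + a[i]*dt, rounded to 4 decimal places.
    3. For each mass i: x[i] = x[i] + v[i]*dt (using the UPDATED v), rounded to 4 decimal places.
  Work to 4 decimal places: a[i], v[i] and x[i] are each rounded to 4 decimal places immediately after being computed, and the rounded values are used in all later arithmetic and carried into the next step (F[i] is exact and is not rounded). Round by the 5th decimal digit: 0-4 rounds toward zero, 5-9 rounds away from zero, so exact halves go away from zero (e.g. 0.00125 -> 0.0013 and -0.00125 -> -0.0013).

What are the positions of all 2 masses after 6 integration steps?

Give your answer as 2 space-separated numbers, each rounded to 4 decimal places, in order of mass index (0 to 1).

Step 0: x=[6.0000 9.0000] v=[0.0000 0.0000]
Step 1: x=[5.6250 9.1250] v=[-1.5000 0.5000]
Step 2: x=[4.9844 9.3125] v=[-2.5625 0.7500]
Step 3: x=[4.2617 9.4590] v=[-2.8907 0.5860]
Step 4: x=[3.6560 9.4558] v=[-2.4229 -0.0127]
Step 5: x=[3.3183 9.2277] v=[-1.3510 -0.9126]
Step 6: x=[3.3044 8.7609] v=[-0.0555 -1.8673]

Answer: 3.3044 8.7609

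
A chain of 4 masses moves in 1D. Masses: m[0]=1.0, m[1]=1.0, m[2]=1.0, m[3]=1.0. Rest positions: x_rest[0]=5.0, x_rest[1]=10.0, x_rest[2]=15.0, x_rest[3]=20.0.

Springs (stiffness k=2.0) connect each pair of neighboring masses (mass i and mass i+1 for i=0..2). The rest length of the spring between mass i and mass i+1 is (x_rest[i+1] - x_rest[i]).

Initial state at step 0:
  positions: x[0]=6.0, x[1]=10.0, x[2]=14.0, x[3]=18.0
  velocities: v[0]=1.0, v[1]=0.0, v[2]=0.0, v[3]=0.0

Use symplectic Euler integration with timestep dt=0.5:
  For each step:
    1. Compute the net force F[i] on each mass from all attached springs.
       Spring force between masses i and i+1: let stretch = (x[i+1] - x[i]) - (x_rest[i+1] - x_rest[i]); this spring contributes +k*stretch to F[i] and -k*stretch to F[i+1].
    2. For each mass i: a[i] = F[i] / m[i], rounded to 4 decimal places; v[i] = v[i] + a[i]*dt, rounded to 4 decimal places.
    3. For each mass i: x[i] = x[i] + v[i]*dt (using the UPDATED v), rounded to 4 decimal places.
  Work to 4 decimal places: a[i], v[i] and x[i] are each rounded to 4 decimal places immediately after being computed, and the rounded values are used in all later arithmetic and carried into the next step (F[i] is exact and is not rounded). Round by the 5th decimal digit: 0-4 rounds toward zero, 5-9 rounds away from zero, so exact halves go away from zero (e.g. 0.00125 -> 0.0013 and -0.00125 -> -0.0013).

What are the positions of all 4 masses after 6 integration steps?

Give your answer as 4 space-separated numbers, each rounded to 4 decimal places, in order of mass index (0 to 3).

Answer: 3.7813 9.7188 15.7813 21.7188

Derivation:
Step 0: x=[6.0000 10.0000 14.0000 18.0000] v=[1.0000 0.0000 0.0000 0.0000]
Step 1: x=[6.0000 10.0000 14.0000 18.5000] v=[0.0000 0.0000 0.0000 1.0000]
Step 2: x=[5.5000 10.0000 14.2500 19.2500] v=[-1.0000 0.0000 0.5000 1.5000]
Step 3: x=[4.7500 9.8750 14.8750 20.0000] v=[-1.5000 -0.2500 1.2500 1.5000]
Step 4: x=[4.0625 9.6875 15.5625 20.6875] v=[-1.3750 -0.3750 1.3750 1.3750]
Step 5: x=[3.6875 9.6250 15.8750 21.3125] v=[-0.7500 -0.1250 0.6250 1.2500]
Step 6: x=[3.7813 9.7188 15.7813 21.7188] v=[0.1875 0.1875 -0.1875 0.8125]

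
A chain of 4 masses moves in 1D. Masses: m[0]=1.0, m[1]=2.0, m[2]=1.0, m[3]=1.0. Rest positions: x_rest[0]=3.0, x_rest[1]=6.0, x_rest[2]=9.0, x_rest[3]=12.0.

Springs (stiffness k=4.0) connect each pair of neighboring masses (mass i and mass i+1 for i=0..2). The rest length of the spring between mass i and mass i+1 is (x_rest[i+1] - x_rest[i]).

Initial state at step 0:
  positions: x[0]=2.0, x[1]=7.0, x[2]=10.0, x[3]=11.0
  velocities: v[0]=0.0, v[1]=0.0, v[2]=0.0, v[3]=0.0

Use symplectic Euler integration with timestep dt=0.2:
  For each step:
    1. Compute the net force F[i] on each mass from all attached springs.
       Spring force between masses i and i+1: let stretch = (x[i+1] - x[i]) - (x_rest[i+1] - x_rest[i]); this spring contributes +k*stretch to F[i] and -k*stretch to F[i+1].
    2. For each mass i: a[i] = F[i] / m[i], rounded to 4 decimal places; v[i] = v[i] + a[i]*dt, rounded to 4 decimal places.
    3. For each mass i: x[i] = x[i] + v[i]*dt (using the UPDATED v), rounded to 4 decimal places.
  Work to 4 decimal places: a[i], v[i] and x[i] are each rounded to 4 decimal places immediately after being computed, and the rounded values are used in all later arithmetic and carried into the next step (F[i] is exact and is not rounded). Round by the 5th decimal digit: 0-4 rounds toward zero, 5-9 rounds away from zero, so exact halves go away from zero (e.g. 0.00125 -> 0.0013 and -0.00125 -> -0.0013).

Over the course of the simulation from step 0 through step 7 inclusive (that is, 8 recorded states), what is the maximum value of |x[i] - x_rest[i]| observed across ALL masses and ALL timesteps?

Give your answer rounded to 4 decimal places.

Step 0: x=[2.0000 7.0000 10.0000 11.0000] v=[0.0000 0.0000 0.0000 0.0000]
Step 1: x=[2.3200 6.8400 9.6800 11.3200] v=[1.6000 -0.8000 -1.6000 1.6000]
Step 2: x=[2.8832 6.5456 9.1680 11.8576] v=[2.8160 -1.4720 -2.5600 2.6880]
Step 3: x=[3.5524 6.1680 8.6668 12.4449] v=[3.3459 -1.8880 -2.5062 2.9363]
Step 4: x=[4.1601 5.7811 8.3702 12.9077] v=[3.0384 -1.9347 -1.4828 2.3138]
Step 5: x=[4.5471 5.4716 8.3854 13.1245] v=[1.9352 -1.5475 0.0759 1.0838]
Step 6: x=[4.6021 5.3212 8.6926 13.0630] v=[0.2748 -0.7518 1.5361 -0.3075]
Step 7: x=[4.2921 5.3830 9.1597 12.7822] v=[-1.5499 0.3091 2.3353 -1.4038]
Max displacement = 1.6021

Answer: 1.6021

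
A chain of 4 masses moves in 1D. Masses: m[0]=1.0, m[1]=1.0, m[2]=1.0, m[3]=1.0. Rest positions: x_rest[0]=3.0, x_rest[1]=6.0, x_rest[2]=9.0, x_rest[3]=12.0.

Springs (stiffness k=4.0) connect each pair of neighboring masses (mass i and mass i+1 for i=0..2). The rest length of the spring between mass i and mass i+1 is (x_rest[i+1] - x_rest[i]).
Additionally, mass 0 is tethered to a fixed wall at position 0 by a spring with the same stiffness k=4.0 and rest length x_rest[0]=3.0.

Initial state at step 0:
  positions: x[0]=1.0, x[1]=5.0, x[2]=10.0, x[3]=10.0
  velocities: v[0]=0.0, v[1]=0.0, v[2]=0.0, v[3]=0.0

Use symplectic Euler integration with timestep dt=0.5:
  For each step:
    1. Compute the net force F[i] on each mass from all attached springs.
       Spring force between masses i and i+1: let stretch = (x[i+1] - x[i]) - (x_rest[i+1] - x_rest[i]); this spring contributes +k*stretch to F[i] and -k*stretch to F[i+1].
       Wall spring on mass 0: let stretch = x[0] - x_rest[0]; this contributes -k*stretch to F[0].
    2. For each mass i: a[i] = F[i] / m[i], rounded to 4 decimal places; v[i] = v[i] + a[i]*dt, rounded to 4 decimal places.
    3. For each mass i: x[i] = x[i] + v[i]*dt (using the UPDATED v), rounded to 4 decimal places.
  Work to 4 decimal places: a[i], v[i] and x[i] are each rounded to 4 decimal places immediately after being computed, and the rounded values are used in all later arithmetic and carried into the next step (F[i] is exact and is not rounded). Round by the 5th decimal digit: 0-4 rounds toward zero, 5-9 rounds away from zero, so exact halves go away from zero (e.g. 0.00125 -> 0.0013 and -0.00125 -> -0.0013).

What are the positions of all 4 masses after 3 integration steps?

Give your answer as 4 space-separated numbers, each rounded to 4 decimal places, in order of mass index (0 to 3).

Answer: 0.0000 8.0000 10.0000 10.0000

Derivation:
Step 0: x=[1.0000 5.0000 10.0000 10.0000] v=[0.0000 0.0000 0.0000 0.0000]
Step 1: x=[4.0000 6.0000 5.0000 13.0000] v=[6.0000 2.0000 -10.0000 6.0000]
Step 2: x=[5.0000 4.0000 9.0000 11.0000] v=[2.0000 -4.0000 8.0000 -4.0000]
Step 3: x=[0.0000 8.0000 10.0000 10.0000] v=[-10.0000 8.0000 2.0000 -2.0000]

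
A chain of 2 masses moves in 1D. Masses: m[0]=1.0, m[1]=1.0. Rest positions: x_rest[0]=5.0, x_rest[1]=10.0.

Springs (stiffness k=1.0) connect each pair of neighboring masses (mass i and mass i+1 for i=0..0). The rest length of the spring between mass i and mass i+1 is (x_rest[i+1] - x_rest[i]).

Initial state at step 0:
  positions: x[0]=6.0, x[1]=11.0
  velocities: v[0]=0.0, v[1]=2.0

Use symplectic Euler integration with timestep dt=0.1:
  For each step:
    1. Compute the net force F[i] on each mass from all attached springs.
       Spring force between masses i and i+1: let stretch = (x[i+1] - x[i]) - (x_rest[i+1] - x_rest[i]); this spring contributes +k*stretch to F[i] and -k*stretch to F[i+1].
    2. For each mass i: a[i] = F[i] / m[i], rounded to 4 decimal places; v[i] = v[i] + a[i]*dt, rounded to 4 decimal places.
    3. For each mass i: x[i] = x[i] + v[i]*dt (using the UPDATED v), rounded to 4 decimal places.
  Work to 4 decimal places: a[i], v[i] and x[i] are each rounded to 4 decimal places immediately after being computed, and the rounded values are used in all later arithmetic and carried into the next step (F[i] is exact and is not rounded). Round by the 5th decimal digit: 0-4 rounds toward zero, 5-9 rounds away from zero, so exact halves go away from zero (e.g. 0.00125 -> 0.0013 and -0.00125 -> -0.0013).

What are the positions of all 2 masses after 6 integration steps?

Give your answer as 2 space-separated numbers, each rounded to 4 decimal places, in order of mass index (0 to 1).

Step 0: x=[6.0000 11.0000] v=[0.0000 2.0000]
Step 1: x=[6.0000 11.2000] v=[0.0000 2.0000]
Step 2: x=[6.0020 11.3980] v=[0.0200 1.9800]
Step 3: x=[6.0080 11.5920] v=[0.0596 1.9404]
Step 4: x=[6.0198 11.7802] v=[0.1180 1.8820]
Step 5: x=[6.0392 11.9608] v=[0.1940 1.8060]
Step 6: x=[6.0678 12.1322] v=[0.2862 1.7138]

Answer: 6.0678 12.1322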